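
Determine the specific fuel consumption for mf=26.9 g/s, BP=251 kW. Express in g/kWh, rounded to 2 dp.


SFC = (mf / BP) * 3600
Rate = 26.9 / 251 = 0.107171 g/(s*kW)
SFC = 0.107171 * 3600 = 385.82 g/kWh


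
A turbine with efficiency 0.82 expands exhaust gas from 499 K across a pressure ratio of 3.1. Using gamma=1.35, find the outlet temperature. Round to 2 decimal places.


T_out = T_in * (1 - eta * (1 - PR^(-(gamma-1)/gamma)))
Exponent = -(1.35-1)/1.35 = -0.25925926
PR^exp = 3.1^(-0.25925926) = 0.74577862
Factor = 1 - 0.82*(1 - 0.74577862) = 0.79153847
T_out = 499 * 0.79153847 = 394.98 K


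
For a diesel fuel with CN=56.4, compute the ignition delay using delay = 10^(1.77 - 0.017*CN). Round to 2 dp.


delay = 10^(1.77 - 0.017*CN)
Exponent = 1.77 - 0.017*56.4 = 0.8112
delay = 10^0.8112 = 6.47 ms


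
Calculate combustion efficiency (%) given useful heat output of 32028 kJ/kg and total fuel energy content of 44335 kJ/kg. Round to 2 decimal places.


Efficiency = (Q_useful / Q_fuel) * 100
Efficiency = (32028 / 44335) * 100
Efficiency = 0.7224 * 100 = 72.24%


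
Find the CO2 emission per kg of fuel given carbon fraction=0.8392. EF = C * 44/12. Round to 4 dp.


EF = C_frac * (M_CO2 / M_C)
EF = 0.8392 * (44/12)
EF = 0.8392 * 3.666667 = 3.0771 kg_CO2/kg_fuel


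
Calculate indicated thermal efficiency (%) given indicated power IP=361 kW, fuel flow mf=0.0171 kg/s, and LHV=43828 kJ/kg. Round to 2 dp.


eta_ith = (IP / (mf * LHV)) * 100
Denominator = 0.0171 * 43828 = 749.4588 kW
eta_ith = (361 / 749.4588) * 100 = 48.17%


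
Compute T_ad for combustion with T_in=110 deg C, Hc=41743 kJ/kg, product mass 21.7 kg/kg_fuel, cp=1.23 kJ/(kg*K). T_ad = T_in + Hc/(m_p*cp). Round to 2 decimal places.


T_ad = T_in + Hc / (m_p * cp)
Denominator = 21.7 * 1.23 = 26.6910
Temperature rise = 41743 / 26.6910 = 1563.94 K
T_ad = 110 + 1563.94 = 1673.94 deg C


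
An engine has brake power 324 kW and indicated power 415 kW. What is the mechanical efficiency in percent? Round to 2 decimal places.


eta_mech = (BP / IP) * 100
Ratio = 324 / 415 = 0.7807
eta_mech = 0.7807 * 100 = 78.07%


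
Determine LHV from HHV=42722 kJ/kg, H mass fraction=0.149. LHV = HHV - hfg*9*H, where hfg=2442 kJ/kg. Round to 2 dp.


LHV = HHV - hfg * 9 * H
Water correction = 2442 * 9 * 0.149 = 3274.722 kJ/kg
LHV = 42722 - 3274.722 = 39447.28 kJ/kg


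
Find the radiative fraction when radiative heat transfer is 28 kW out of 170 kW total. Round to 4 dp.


f_rad = Q_rad / Q_total
f_rad = 28 / 170 = 0.1647


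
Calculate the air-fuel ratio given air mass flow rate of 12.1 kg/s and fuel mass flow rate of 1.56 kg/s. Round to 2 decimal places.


AFR = m_air / m_fuel
AFR = 12.1 / 1.56 = 7.76


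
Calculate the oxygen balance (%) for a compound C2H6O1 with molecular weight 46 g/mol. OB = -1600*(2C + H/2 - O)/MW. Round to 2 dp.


OB = -1600 * (2C + H/2 - O) / MW
Inner = 2*2 + 6/2 - 1 = 6.00
OB = -1600 * 6.00 / 46 = -208.70%


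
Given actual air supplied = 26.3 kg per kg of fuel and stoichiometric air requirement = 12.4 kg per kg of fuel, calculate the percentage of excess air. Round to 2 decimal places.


Excess air = actual - stoichiometric = 26.3 - 12.4 = 13.90 kg/kg fuel
Excess air % = (excess / stoich) * 100 = (13.90 / 12.4) * 100 = 112.10%


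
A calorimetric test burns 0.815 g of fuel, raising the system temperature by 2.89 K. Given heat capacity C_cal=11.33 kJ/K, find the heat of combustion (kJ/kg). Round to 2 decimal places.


Hc = C_cal * delta_T / m_fuel
Q_released = 11.33 * 2.89 = 32.7437 kJ
m_fuel = 0.815 g = 0.815/1000 kg = 0.000815 kg
Hc = 32.7437 / 0.000815 = 40176.32 kJ/kg


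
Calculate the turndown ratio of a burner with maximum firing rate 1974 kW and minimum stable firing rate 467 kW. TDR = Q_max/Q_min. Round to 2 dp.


TDR = Q_max / Q_min
TDR = 1974 / 467 = 4.23


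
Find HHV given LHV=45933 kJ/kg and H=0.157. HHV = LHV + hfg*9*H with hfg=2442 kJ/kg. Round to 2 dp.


HHV = LHV + hfg * 9 * H
Water addition = 2442 * 9 * 0.157 = 3450.546 kJ/kg
HHV = 45933 + 3450.546 = 49383.55 kJ/kg


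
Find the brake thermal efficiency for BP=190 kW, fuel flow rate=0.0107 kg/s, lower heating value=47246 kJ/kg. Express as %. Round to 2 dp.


eta_BTE = (BP / (mf * LHV)) * 100
Denominator = 0.0107 * 47246 = 505.5322 kW
eta_BTE = (190 / 505.5322) * 100 = 37.58%


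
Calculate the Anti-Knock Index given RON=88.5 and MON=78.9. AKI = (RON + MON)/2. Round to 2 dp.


AKI = (RON + MON) / 2
AKI = (88.5 + 78.9) / 2
AKI = 167.4 / 2 = 83.70


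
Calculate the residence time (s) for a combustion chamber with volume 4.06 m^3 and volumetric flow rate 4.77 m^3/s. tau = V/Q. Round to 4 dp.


tau = V / Q_flow
tau = 4.06 / 4.77 = 0.8512 s


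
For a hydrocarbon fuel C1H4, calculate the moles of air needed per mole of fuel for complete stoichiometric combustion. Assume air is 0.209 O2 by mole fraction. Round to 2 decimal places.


Balanced combustion: C1H4 + 2 O2 -> 1 CO2 + 2 H2O
O2 needed = C + H/4 = 1 + 4/4 = 2.00 moles
Air moles = O2 / 0.209 = 2.00 / 0.209 = 9.57 moles air


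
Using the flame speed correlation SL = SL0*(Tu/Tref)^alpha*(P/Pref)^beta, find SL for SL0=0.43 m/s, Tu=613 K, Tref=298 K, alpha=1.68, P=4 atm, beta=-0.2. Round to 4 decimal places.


SL = SL0 * (Tu/Tref)^alpha * (P/Pref)^beta
T ratio = 613/298 = 2.05704698
(T ratio)^alpha = 2.05704698^1.68 = 3.359311
(P/Pref)^beta = 4^(-0.2) = 0.757858
SL = 0.43 * 3.359311 * 0.757858 = 1.0947 m/s


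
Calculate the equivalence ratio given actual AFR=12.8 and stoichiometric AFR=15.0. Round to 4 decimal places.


phi = AFR_stoich / AFR_actual
phi = 15.0 / 12.8 = 1.1719


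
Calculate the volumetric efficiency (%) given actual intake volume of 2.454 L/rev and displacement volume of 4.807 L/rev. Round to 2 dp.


eta_v = (V_actual / V_disp) * 100
Ratio = 2.454 / 4.807 = 0.5105
eta_v = 0.5105 * 100 = 51.05%


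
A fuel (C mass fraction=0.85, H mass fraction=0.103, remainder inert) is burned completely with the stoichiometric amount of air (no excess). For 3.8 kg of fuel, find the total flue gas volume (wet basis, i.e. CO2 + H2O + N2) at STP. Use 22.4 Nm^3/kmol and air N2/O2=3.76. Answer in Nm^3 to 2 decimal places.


Per kg fuel: CO2 = (C/12 kmol)*22.4 = (0.85/12)*22.4 = 1.58667 Nm^3
Per kg fuel: H2O = (H/2 kmol)*22.4 = (0.103/2)*22.4 = 1.15360 Nm^3
O2 needed per kg fuel = C/12 + H/4 = 0.85/12 + 0.103/4 = 0.09658333 kmol
Per kg fuel: N2 = O2*3.76*22.4 = 0.09658333*3.76*22.4 = 8.13463 Nm^3
Total per kg = 1.58667 + 1.15360 + 8.13463 = 10.87490 Nm^3
Total = 10.87490 * 3.8 = 41.32 Nm^3


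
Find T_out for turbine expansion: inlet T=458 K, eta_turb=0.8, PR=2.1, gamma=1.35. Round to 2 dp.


T_out = T_in * (1 - eta * (1 - PR^(-(gamma-1)/gamma)))
Exponent = -(1.35-1)/1.35 = -0.25925926
PR^exp = 2.1^(-0.25925926) = 0.82501466
Factor = 1 - 0.8*(1 - 0.82501466) = 0.86001173
T_out = 458 * 0.86001173 = 393.89 K


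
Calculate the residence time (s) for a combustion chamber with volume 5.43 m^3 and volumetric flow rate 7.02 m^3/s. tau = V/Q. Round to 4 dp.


tau = V / Q_flow
tau = 5.43 / 7.02 = 0.7735 s


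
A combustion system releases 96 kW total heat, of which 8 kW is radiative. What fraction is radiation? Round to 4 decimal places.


f_rad = Q_rad / Q_total
f_rad = 8 / 96 = 0.0833


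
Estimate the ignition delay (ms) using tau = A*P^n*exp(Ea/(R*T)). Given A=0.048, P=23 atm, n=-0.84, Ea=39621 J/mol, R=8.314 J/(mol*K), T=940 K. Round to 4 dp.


tau = A * P^n * exp(Ea/(R*T))
P^n = 23^(-0.84) = 0.07180400
Ea/(R*T) = 39621/(8.314*940) = 5.069762
exp(Ea/(R*T)) = 159.136424
tau = 0.048 * 0.07180400 * 159.136424 = 0.5485 ms


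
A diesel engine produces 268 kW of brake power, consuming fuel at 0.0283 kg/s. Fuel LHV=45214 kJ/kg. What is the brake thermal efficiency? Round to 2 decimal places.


eta_BTE = (BP / (mf * LHV)) * 100
Denominator = 0.0283 * 45214 = 1279.5562 kW
eta_BTE = (268 / 1279.5562) * 100 = 20.94%


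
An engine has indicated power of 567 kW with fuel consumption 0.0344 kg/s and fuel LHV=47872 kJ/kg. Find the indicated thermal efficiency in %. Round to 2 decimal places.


eta_ith = (IP / (mf * LHV)) * 100
Denominator = 0.0344 * 47872 = 1646.7968 kW
eta_ith = (567 / 1646.7968) * 100 = 34.43%


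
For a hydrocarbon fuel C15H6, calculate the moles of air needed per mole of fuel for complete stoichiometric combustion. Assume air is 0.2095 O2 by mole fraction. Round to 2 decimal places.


Balanced combustion: C15H6 + 16.5 O2 -> 15 CO2 + 3 H2O
O2 needed = C + H/4 = 15 + 6/4 = 16.50 moles
Air moles = O2 / 0.2095 = 16.50 / 0.2095 = 78.76 moles air


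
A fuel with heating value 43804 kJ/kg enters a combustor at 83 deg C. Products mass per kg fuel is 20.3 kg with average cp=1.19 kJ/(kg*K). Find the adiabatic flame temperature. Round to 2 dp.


T_ad = T_in + Hc / (m_p * cp)
Denominator = 20.3 * 1.19 = 24.1570
Temperature rise = 43804 / 24.1570 = 1813.30 K
T_ad = 83 + 1813.30 = 1896.30 deg C


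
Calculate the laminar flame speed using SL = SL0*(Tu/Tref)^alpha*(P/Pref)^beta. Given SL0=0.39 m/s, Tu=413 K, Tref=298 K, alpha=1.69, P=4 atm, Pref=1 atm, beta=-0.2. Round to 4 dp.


SL = SL0 * (Tu/Tref)^alpha * (P/Pref)^beta
T ratio = 413/298 = 1.38590604
(T ratio)^alpha = 1.38590604^1.69 = 1.735922
(P/Pref)^beta = 4^(-0.2) = 0.757858
SL = 0.39 * 1.735922 * 0.757858 = 0.5131 m/s


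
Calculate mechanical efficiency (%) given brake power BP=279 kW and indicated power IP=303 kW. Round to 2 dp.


eta_mech = (BP / IP) * 100
Ratio = 279 / 303 = 0.9208
eta_mech = 0.9208 * 100 = 92.08%


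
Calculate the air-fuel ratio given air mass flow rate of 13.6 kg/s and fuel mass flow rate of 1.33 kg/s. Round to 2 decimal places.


AFR = m_air / m_fuel
AFR = 13.6 / 1.33 = 10.23


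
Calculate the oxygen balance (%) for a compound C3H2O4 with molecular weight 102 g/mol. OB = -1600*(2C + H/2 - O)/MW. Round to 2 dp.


OB = -1600 * (2C + H/2 - O) / MW
Inner = 2*3 + 2/2 - 4 = 3.00
OB = -1600 * 3.00 / 102 = -47.06%


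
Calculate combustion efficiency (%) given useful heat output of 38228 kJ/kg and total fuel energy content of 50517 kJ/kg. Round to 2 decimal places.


Efficiency = (Q_useful / Q_fuel) * 100
Efficiency = (38228 / 50517) * 100
Efficiency = 0.7567 * 100 = 75.67%


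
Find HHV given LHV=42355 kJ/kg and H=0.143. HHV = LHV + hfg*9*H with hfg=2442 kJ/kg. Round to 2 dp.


HHV = LHV + hfg * 9 * H
Water addition = 2442 * 9 * 0.143 = 3142.854 kJ/kg
HHV = 42355 + 3142.854 = 45497.85 kJ/kg


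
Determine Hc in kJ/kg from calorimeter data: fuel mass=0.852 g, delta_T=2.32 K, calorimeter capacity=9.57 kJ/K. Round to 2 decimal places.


Hc = C_cal * delta_T / m_fuel
Q_released = 9.57 * 2.32 = 22.2024 kJ
m_fuel = 0.852 g = 0.852/1000 kg = 0.000852 kg
Hc = 22.2024 / 0.000852 = 26059.15 kJ/kg


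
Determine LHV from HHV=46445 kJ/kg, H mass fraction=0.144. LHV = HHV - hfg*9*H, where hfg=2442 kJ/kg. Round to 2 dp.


LHV = HHV - hfg * 9 * H
Water correction = 2442 * 9 * 0.144 = 3164.832 kJ/kg
LHV = 46445 - 3164.832 = 43280.17 kJ/kg


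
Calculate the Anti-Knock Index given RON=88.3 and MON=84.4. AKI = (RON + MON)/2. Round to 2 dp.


AKI = (RON + MON) / 2
AKI = (88.3 + 84.4) / 2
AKI = 172.7 / 2 = 86.35


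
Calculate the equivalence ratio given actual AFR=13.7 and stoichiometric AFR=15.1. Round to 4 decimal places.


phi = AFR_stoich / AFR_actual
phi = 15.1 / 13.7 = 1.1022


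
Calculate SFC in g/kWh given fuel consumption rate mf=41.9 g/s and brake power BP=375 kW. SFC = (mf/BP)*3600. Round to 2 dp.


SFC = (mf / BP) * 3600
Rate = 41.9 / 375 = 0.111733 g/(s*kW)
SFC = 0.111733 * 3600 = 402.24 g/kWh


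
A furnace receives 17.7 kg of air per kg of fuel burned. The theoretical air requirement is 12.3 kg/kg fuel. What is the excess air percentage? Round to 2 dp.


Excess air = actual - stoichiometric = 17.7 - 12.3 = 5.40 kg/kg fuel
Excess air % = (excess / stoich) * 100 = (5.40 / 12.3) * 100 = 43.90%


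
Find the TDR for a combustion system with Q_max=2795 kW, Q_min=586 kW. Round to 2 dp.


TDR = Q_max / Q_min
TDR = 2795 / 586 = 4.77


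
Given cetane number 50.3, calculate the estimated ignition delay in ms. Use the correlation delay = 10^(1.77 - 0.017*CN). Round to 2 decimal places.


delay = 10^(1.77 - 0.017*CN)
Exponent = 1.77 - 0.017*50.3 = 0.9149
delay = 10^0.9149 = 8.22 ms


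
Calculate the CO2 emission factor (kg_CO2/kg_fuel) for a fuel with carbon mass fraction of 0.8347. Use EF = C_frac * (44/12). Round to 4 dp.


EF = C_frac * (M_CO2 / M_C)
EF = 0.8347 * (44/12)
EF = 0.8347 * 3.666667 = 3.0606 kg_CO2/kg_fuel


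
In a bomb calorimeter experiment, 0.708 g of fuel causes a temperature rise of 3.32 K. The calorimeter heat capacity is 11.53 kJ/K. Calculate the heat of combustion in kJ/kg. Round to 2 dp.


Hc = C_cal * delta_T / m_fuel
Q_released = 11.53 * 3.32 = 38.2796 kJ
m_fuel = 0.708 g = 0.708/1000 kg = 0.000708 kg
Hc = 38.2796 / 0.000708 = 54067.23 kJ/kg


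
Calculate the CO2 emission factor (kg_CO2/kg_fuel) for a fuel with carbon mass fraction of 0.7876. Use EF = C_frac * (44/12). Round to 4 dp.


EF = C_frac * (M_CO2 / M_C)
EF = 0.7876 * (44/12)
EF = 0.7876 * 3.666667 = 2.8879 kg_CO2/kg_fuel


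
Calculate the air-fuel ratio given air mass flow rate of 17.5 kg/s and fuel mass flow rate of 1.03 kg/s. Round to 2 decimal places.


AFR = m_air / m_fuel
AFR = 17.5 / 1.03 = 16.99


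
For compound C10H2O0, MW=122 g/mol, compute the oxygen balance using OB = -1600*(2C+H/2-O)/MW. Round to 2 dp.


OB = -1600 * (2C + H/2 - O) / MW
Inner = 2*10 + 2/2 - 0 = 21.00
OB = -1600 * 21.00 / 122 = -275.41%


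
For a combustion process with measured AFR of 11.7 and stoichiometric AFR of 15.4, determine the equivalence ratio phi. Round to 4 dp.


phi = AFR_stoich / AFR_actual
phi = 15.4 / 11.7 = 1.3162


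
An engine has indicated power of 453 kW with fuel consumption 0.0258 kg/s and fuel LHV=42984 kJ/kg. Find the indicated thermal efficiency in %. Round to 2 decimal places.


eta_ith = (IP / (mf * LHV)) * 100
Denominator = 0.0258 * 42984 = 1108.9872 kW
eta_ith = (453 / 1108.9872) * 100 = 40.85%


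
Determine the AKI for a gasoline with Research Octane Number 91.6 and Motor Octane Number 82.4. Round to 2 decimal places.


AKI = (RON + MON) / 2
AKI = (91.6 + 82.4) / 2
AKI = 174.0 / 2 = 87.00


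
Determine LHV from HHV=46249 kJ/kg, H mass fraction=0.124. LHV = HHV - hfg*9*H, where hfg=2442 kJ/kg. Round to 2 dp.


LHV = HHV - hfg * 9 * H
Water correction = 2442 * 9 * 0.124 = 2725.272 kJ/kg
LHV = 46249 - 2725.272 = 43523.73 kJ/kg


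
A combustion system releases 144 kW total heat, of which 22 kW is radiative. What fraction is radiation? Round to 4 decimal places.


f_rad = Q_rad / Q_total
f_rad = 22 / 144 = 0.1528


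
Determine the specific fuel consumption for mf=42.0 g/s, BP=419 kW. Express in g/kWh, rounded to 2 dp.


SFC = (mf / BP) * 3600
Rate = 42.0 / 419 = 0.100239 g/(s*kW)
SFC = 0.100239 * 3600 = 360.86 g/kWh


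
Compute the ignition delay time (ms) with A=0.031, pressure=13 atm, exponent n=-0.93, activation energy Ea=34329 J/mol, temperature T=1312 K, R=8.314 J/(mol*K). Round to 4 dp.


tau = A * P^n * exp(Ea/(R*T))
P^n = 13^(-0.93) = 0.09205188
Ea/(R*T) = 34329/(8.314*1312) = 3.147149
exp(Ea/(R*T)) = 23.269627
tau = 0.031 * 0.09205188 * 23.269627 = 0.0664 ms


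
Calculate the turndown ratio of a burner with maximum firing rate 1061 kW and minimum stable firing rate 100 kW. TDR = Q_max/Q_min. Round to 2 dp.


TDR = Q_max / Q_min
TDR = 1061 / 100 = 10.61


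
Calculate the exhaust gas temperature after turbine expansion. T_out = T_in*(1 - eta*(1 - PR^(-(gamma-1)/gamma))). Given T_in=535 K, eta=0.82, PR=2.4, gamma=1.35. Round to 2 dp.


T_out = T_in * (1 - eta * (1 - PR^(-(gamma-1)/gamma)))
Exponent = -(1.35-1)/1.35 = -0.25925926
PR^exp = 2.4^(-0.25925926) = 0.79694200
Factor = 1 - 0.82*(1 - 0.79694200) = 0.83349244
T_out = 535 * 0.83349244 = 445.92 K


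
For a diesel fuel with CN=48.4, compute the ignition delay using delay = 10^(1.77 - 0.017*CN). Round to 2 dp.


delay = 10^(1.77 - 0.017*CN)
Exponent = 1.77 - 0.017*48.4 = 0.9472
delay = 10^0.9472 = 8.86 ms


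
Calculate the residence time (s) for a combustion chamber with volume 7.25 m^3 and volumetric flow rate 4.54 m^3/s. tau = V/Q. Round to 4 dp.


tau = V / Q_flow
tau = 7.25 / 4.54 = 1.5969 s


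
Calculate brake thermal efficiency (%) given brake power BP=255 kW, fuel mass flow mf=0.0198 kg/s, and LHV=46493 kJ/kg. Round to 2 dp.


eta_BTE = (BP / (mf * LHV)) * 100
Denominator = 0.0198 * 46493 = 920.5614 kW
eta_BTE = (255 / 920.5614) * 100 = 27.70%


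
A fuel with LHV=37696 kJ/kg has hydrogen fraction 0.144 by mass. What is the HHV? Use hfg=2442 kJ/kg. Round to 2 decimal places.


HHV = LHV + hfg * 9 * H
Water addition = 2442 * 9 * 0.144 = 3164.832 kJ/kg
HHV = 37696 + 3164.832 = 40860.83 kJ/kg


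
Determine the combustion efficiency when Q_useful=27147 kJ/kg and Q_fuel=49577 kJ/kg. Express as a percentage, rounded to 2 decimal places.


Efficiency = (Q_useful / Q_fuel) * 100
Efficiency = (27147 / 49577) * 100
Efficiency = 0.5476 * 100 = 54.76%


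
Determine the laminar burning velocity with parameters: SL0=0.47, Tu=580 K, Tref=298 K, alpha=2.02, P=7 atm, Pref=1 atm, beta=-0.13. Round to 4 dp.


SL = SL0 * (Tu/Tref)^alpha * (P/Pref)^beta
T ratio = 580/298 = 1.94630872
(T ratio)^alpha = 1.94630872^2.02 = 3.838908
(P/Pref)^beta = 7^(-0.13) = 0.776492
SL = 0.47 * 3.838908 * 0.776492 = 1.4010 m/s


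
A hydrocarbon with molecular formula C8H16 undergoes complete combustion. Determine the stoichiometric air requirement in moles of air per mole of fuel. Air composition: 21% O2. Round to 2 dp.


Balanced combustion: C8H16 + 12 O2 -> 8 CO2 + 8 H2O
O2 needed = C + H/4 = 8 + 16/4 = 12.00 moles
Air moles = O2 / 0.21 = 12.00 / 0.21 = 57.14 moles air


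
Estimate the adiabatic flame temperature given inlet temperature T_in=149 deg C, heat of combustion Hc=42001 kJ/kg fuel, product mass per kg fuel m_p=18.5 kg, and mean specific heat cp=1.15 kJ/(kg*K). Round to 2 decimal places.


T_ad = T_in + Hc / (m_p * cp)
Denominator = 18.5 * 1.15 = 21.2750
Temperature rise = 42001 / 21.2750 = 1974.20 K
T_ad = 149 + 1974.20 = 2123.20 deg C


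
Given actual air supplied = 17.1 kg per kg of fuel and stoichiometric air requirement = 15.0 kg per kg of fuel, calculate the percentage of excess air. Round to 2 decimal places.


Excess air = actual - stoichiometric = 17.1 - 15.0 = 2.10 kg/kg fuel
Excess air % = (excess / stoich) * 100 = (2.10 / 15.0) * 100 = 14.00%


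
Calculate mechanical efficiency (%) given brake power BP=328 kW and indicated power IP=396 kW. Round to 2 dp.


eta_mech = (BP / IP) * 100
Ratio = 328 / 396 = 0.8283
eta_mech = 0.8283 * 100 = 82.83%


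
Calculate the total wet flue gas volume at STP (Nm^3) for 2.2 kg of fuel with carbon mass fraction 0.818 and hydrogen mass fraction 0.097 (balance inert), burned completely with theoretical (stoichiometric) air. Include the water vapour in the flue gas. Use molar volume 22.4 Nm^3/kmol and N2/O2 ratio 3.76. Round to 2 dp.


Per kg fuel: CO2 = (C/12 kmol)*22.4 = (0.818/12)*22.4 = 1.52693 Nm^3
Per kg fuel: H2O = (H/2 kmol)*22.4 = (0.097/2)*22.4 = 1.08640 Nm^3
O2 needed per kg fuel = C/12 + H/4 = 0.818/12 + 0.097/4 = 0.09241667 kmol
Per kg fuel: N2 = O2*3.76*22.4 = 0.09241667*3.76*22.4 = 7.78370 Nm^3
Total per kg = 1.52693 + 1.08640 + 7.78370 = 10.39703 Nm^3
Total = 10.39703 * 2.2 = 22.87 Nm^3


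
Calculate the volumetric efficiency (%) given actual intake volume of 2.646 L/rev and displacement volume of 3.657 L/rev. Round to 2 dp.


eta_v = (V_actual / V_disp) * 100
Ratio = 2.646 / 3.657 = 0.7235
eta_v = 0.7235 * 100 = 72.35%


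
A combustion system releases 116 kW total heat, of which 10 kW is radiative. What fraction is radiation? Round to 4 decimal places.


f_rad = Q_rad / Q_total
f_rad = 10 / 116 = 0.0862


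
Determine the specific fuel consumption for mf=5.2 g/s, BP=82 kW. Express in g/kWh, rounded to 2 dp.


SFC = (mf / BP) * 3600
Rate = 5.2 / 82 = 0.063415 g/(s*kW)
SFC = 0.063415 * 3600 = 228.29 g/kWh


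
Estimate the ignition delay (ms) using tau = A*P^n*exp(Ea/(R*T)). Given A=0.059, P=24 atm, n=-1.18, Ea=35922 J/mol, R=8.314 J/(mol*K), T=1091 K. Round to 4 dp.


tau = A * P^n * exp(Ea/(R*T))
P^n = 24^(-1.18) = 0.02351531
Ea/(R*T) = 35922/(8.314*1091) = 3.960279
exp(Ea/(R*T)) = 52.471942
tau = 0.059 * 0.02351531 * 52.471942 = 0.0728 ms


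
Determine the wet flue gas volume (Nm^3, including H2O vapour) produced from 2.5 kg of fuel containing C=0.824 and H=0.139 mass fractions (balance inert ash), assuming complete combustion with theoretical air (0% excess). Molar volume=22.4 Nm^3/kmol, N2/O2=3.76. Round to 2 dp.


Per kg fuel: CO2 = (C/12 kmol)*22.4 = (0.824/12)*22.4 = 1.53813 Nm^3
Per kg fuel: H2O = (H/2 kmol)*22.4 = (0.139/2)*22.4 = 1.55680 Nm^3
O2 needed per kg fuel = C/12 + H/4 = 0.824/12 + 0.139/4 = 0.10341667 kmol
Per kg fuel: N2 = O2*3.76*22.4 = 0.10341667*3.76*22.4 = 8.71017 Nm^3
Total per kg = 1.53813 + 1.55680 + 8.71017 = 11.80510 Nm^3
Total = 11.80510 * 2.5 = 29.51 Nm^3


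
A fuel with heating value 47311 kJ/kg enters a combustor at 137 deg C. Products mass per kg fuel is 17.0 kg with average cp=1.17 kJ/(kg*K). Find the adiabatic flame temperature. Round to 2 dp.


T_ad = T_in + Hc / (m_p * cp)
Denominator = 17.0 * 1.17 = 19.8900
Temperature rise = 47311 / 19.8900 = 2378.63 K
T_ad = 137 + 2378.63 = 2515.63 deg C


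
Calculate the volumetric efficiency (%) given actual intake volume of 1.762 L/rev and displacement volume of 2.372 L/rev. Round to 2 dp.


eta_v = (V_actual / V_disp) * 100
Ratio = 1.762 / 2.372 = 0.7428
eta_v = 0.7428 * 100 = 74.28%


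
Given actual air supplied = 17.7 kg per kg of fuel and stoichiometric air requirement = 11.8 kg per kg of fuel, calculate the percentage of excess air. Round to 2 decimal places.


Excess air = actual - stoichiometric = 17.7 - 11.8 = 5.90 kg/kg fuel
Excess air % = (excess / stoich) * 100 = (5.90 / 11.8) * 100 = 50.00%


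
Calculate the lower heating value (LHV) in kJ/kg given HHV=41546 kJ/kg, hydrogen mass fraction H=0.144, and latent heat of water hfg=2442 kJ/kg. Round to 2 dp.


LHV = HHV - hfg * 9 * H
Water correction = 2442 * 9 * 0.144 = 3164.832 kJ/kg
LHV = 41546 - 3164.832 = 38381.17 kJ/kg


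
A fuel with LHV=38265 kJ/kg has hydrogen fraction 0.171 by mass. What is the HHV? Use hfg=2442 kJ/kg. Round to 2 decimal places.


HHV = LHV + hfg * 9 * H
Water addition = 2442 * 9 * 0.171 = 3758.238 kJ/kg
HHV = 38265 + 3758.238 = 42023.24 kJ/kg


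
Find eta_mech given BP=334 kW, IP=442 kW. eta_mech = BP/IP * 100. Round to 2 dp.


eta_mech = (BP / IP) * 100
Ratio = 334 / 442 = 0.7557
eta_mech = 0.7557 * 100 = 75.57%


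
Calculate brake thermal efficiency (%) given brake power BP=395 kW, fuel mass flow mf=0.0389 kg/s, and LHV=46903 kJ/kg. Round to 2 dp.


eta_BTE = (BP / (mf * LHV)) * 100
Denominator = 0.0389 * 46903 = 1824.5267 kW
eta_BTE = (395 / 1824.5267) * 100 = 21.65%


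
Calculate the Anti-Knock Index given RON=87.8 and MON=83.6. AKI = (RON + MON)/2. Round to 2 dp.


AKI = (RON + MON) / 2
AKI = (87.8 + 83.6) / 2
AKI = 171.4 / 2 = 85.70


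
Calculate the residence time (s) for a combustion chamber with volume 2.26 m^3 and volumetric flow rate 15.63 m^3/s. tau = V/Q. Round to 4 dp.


tau = V / Q_flow
tau = 2.26 / 15.63 = 0.1446 s


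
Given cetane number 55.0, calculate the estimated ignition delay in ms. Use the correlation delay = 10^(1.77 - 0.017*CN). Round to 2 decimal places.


delay = 10^(1.77 - 0.017*CN)
Exponent = 1.77 - 0.017*55.0 = 0.8350
delay = 10^0.8350 = 6.84 ms


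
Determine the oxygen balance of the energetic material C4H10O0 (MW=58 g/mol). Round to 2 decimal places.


OB = -1600 * (2C + H/2 - O) / MW
Inner = 2*4 + 10/2 - 0 = 13.00
OB = -1600 * 13.00 / 58 = -358.62%


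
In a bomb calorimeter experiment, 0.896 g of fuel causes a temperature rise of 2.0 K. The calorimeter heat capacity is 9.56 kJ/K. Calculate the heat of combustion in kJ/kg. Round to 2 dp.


Hc = C_cal * delta_T / m_fuel
Q_released = 9.56 * 2.0 = 19.1200 kJ
m_fuel = 0.896 g = 0.896/1000 kg = 0.000896 kg
Hc = 19.1200 / 0.000896 = 21339.29 kJ/kg


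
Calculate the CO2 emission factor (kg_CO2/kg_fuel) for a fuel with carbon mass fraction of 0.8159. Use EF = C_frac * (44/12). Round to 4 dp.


EF = C_frac * (M_CO2 / M_C)
EF = 0.8159 * (44/12)
EF = 0.8159 * 3.666667 = 2.9916 kg_CO2/kg_fuel


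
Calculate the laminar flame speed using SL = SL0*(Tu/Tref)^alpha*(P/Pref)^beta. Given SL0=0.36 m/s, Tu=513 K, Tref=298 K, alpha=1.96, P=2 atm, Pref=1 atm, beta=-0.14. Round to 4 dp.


SL = SL0 * (Tu/Tref)^alpha * (P/Pref)^beta
T ratio = 513/298 = 1.72147651
(T ratio)^alpha = 1.72147651^1.96 = 2.899787
(P/Pref)^beta = 2^(-0.14) = 0.907519
SL = 0.36 * 2.899787 * 0.907519 = 0.9474 m/s


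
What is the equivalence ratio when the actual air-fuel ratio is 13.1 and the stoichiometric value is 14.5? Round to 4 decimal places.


phi = AFR_stoich / AFR_actual
phi = 14.5 / 13.1 = 1.1069


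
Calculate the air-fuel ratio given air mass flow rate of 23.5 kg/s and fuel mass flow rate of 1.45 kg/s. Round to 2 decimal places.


AFR = m_air / m_fuel
AFR = 23.5 / 1.45 = 16.21


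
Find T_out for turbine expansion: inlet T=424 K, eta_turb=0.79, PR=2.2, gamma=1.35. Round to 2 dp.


T_out = T_in * (1 - eta * (1 - PR^(-(gamma-1)/gamma)))
Exponent = -(1.35-1)/1.35 = -0.25925926
PR^exp = 2.2^(-0.25925926) = 0.81512413
Factor = 1 - 0.79*(1 - 0.81512413) = 0.85394806
T_out = 424 * 0.85394806 = 362.07 K


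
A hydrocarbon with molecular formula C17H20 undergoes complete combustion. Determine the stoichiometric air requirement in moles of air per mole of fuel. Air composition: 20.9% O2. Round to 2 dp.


Balanced combustion: C17H20 + 22 O2 -> 17 CO2 + 10 H2O
O2 needed = C + H/4 = 17 + 20/4 = 22.00 moles
Air moles = O2 / 0.209 = 22.00 / 0.209 = 105.26 moles air


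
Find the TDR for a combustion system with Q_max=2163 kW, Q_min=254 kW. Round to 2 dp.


TDR = Q_max / Q_min
TDR = 2163 / 254 = 8.52


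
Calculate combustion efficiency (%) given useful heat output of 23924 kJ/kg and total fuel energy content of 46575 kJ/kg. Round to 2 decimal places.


Efficiency = (Q_useful / Q_fuel) * 100
Efficiency = (23924 / 46575) * 100
Efficiency = 0.5137 * 100 = 51.37%


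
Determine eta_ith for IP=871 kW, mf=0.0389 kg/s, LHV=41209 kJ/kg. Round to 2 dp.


eta_ith = (IP / (mf * LHV)) * 100
Denominator = 0.0389 * 41209 = 1603.0301 kW
eta_ith = (871 / 1603.0301) * 100 = 54.33%


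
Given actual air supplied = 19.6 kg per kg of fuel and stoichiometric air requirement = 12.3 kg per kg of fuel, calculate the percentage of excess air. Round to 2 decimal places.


Excess air = actual - stoichiometric = 19.6 - 12.3 = 7.30 kg/kg fuel
Excess air % = (excess / stoich) * 100 = (7.30 / 12.3) * 100 = 59.35%


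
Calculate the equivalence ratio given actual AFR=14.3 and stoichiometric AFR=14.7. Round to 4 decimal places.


phi = AFR_stoich / AFR_actual
phi = 14.7 / 14.3 = 1.0280


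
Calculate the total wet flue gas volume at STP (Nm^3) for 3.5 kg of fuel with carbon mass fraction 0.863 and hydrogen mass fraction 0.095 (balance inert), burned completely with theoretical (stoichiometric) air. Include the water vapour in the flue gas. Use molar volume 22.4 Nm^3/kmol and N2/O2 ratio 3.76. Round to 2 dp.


Per kg fuel: CO2 = (C/12 kmol)*22.4 = (0.863/12)*22.4 = 1.61093 Nm^3
Per kg fuel: H2O = (H/2 kmol)*22.4 = (0.095/2)*22.4 = 1.06400 Nm^3
O2 needed per kg fuel = C/12 + H/4 = 0.863/12 + 0.095/4 = 0.09566667 kmol
Per kg fuel: N2 = O2*3.76*22.4 = 0.09566667*3.76*22.4 = 8.05743 Nm^3
Total per kg = 1.61093 + 1.06400 + 8.05743 = 10.73236 Nm^3
Total = 10.73236 * 3.5 = 37.56 Nm^3


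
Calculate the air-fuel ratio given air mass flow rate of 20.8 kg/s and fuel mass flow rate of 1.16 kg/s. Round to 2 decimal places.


AFR = m_air / m_fuel
AFR = 20.8 / 1.16 = 17.93


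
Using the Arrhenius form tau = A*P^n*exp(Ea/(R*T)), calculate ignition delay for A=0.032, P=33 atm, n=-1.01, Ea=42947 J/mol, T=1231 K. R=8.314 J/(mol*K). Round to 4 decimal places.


tau = A * P^n * exp(Ea/(R*T))
P^n = 33^(-1.01) = 0.02926179
Ea/(R*T) = 42947/(8.314*1231) = 4.196283
exp(Ea/(R*T)) = 66.438911
tau = 0.032 * 0.02926179 * 66.438911 = 0.0622 ms


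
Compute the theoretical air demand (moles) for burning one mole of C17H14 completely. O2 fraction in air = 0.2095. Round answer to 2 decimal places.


Balanced combustion: C17H14 + 20.5 O2 -> 17 CO2 + 7 H2O
O2 needed = C + H/4 = 17 + 14/4 = 20.50 moles
Air moles = O2 / 0.2095 = 20.50 / 0.2095 = 97.85 moles air


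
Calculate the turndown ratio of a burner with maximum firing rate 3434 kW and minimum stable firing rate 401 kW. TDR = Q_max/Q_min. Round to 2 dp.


TDR = Q_max / Q_min
TDR = 3434 / 401 = 8.56


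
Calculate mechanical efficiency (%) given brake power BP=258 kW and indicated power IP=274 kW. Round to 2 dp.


eta_mech = (BP / IP) * 100
Ratio = 258 / 274 = 0.9416
eta_mech = 0.9416 * 100 = 94.16%


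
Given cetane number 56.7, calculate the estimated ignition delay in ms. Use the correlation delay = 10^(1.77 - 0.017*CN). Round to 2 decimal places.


delay = 10^(1.77 - 0.017*CN)
Exponent = 1.77 - 0.017*56.7 = 0.8061
delay = 10^0.8061 = 6.40 ms


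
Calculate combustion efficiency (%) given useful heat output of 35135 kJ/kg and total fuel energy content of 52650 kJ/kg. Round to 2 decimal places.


Efficiency = (Q_useful / Q_fuel) * 100
Efficiency = (35135 / 52650) * 100
Efficiency = 0.6673 * 100 = 66.73%


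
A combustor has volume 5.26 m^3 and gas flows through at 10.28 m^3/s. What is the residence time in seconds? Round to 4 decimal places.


tau = V / Q_flow
tau = 5.26 / 10.28 = 0.5117 s


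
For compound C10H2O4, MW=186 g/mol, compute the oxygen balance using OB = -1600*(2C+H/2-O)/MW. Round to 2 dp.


OB = -1600 * (2C + H/2 - O) / MW
Inner = 2*10 + 2/2 - 4 = 17.00
OB = -1600 * 17.00 / 186 = -146.24%


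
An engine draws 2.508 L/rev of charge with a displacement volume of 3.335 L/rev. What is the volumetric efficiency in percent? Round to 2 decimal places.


eta_v = (V_actual / V_disp) * 100
Ratio = 2.508 / 3.335 = 0.7520
eta_v = 0.7520 * 100 = 75.20%


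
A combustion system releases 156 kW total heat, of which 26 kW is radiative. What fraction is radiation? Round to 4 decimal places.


f_rad = Q_rad / Q_total
f_rad = 26 / 156 = 0.1667


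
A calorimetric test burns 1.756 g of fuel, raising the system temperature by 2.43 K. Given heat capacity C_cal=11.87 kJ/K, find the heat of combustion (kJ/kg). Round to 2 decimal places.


Hc = C_cal * delta_T / m_fuel
Q_released = 11.87 * 2.43 = 28.8441 kJ
m_fuel = 1.756 g = 1.756/1000 kg = 0.001756 kg
Hc = 28.8441 / 0.001756 = 16426.03 kJ/kg


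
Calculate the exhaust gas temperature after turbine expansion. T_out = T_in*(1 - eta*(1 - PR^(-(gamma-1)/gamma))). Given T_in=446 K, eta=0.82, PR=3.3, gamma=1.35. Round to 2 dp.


T_out = T_in * (1 - eta * (1 - PR^(-(gamma-1)/gamma)))
Exponent = -(1.35-1)/1.35 = -0.25925926
PR^exp = 3.3^(-0.25925926) = 0.73378775
Factor = 1 - 0.82*(1 - 0.73378775) = 0.78170596
T_out = 446 * 0.78170596 = 348.64 K


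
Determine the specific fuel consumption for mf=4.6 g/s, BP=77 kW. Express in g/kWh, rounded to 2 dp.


SFC = (mf / BP) * 3600
Rate = 4.6 / 77 = 0.059740 g/(s*kW)
SFC = 0.059740 * 3600 = 215.06 g/kWh


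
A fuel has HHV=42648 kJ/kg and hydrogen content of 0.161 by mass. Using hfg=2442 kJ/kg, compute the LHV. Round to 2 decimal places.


LHV = HHV - hfg * 9 * H
Water correction = 2442 * 9 * 0.161 = 3538.458 kJ/kg
LHV = 42648 - 3538.458 = 39109.54 kJ/kg


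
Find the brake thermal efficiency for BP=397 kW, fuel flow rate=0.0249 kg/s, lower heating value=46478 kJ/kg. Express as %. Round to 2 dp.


eta_BTE = (BP / (mf * LHV)) * 100
Denominator = 0.0249 * 46478 = 1157.3022 kW
eta_BTE = (397 / 1157.3022) * 100 = 34.30%


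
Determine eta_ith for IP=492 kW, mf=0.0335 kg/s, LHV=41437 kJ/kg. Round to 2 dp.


eta_ith = (IP / (mf * LHV)) * 100
Denominator = 0.0335 * 41437 = 1388.1395 kW
eta_ith = (492 / 1388.1395) * 100 = 35.44%


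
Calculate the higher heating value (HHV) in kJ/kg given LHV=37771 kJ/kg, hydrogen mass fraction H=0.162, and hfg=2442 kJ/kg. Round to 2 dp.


HHV = LHV + hfg * 9 * H
Water addition = 2442 * 9 * 0.162 = 3560.436 kJ/kg
HHV = 37771 + 3560.436 = 41331.44 kJ/kg


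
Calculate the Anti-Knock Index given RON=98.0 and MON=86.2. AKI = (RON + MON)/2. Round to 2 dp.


AKI = (RON + MON) / 2
AKI = (98.0 + 86.2) / 2
AKI = 184.2 / 2 = 92.10


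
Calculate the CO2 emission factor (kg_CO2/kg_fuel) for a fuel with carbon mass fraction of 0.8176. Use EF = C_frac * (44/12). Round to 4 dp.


EF = C_frac * (M_CO2 / M_C)
EF = 0.8176 * (44/12)
EF = 0.8176 * 3.666667 = 2.9979 kg_CO2/kg_fuel


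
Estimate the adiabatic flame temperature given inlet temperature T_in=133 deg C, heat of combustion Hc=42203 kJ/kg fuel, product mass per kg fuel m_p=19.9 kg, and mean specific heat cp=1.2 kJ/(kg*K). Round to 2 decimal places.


T_ad = T_in + Hc / (m_p * cp)
Denominator = 19.9 * 1.2 = 23.8800
Temperature rise = 42203 / 23.8800 = 1767.29 K
T_ad = 133 + 1767.29 = 1900.29 deg C


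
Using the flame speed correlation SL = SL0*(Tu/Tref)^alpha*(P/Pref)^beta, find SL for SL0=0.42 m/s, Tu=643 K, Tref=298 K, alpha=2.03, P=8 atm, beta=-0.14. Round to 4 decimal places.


SL = SL0 * (Tu/Tref)^alpha * (P/Pref)^beta
T ratio = 643/298 = 2.15771812
(T ratio)^alpha = 2.15771812^2.03 = 4.764411
(P/Pref)^beta = 8^(-0.14) = 0.747425
SL = 0.42 * 4.764411 * 0.747425 = 1.4956 m/s


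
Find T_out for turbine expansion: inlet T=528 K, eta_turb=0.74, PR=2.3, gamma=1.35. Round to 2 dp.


T_out = T_in * (1 - eta * (1 - PR^(-(gamma-1)/gamma)))
Exponent = -(1.35-1)/1.35 = -0.25925926
PR^exp = 2.3^(-0.25925926) = 0.80578413
Factor = 1 - 0.74*(1 - 0.80578413) = 0.85628026
T_out = 528 * 0.85628026 = 452.12 K


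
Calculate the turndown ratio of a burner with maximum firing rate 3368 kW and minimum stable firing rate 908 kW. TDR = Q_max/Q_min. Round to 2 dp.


TDR = Q_max / Q_min
TDR = 3368 / 908 = 3.71


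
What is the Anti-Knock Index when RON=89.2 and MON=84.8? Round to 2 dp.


AKI = (RON + MON) / 2
AKI = (89.2 + 84.8) / 2
AKI = 174.0 / 2 = 87.00


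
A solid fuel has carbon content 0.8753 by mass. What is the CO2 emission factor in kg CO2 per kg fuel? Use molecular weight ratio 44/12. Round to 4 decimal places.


EF = C_frac * (M_CO2 / M_C)
EF = 0.8753 * (44/12)
EF = 0.8753 * 3.666667 = 3.2094 kg_CO2/kg_fuel


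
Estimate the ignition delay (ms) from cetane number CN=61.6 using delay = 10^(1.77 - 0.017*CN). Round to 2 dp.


delay = 10^(1.77 - 0.017*CN)
Exponent = 1.77 - 0.017*61.6 = 0.7228
delay = 10^0.7228 = 5.28 ms


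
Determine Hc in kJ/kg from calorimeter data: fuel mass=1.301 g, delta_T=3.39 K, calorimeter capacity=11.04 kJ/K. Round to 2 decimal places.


Hc = C_cal * delta_T / m_fuel
Q_released = 11.04 * 3.39 = 37.4256 kJ
m_fuel = 1.301 g = 1.301/1000 kg = 0.001301 kg
Hc = 37.4256 / 0.001301 = 28766.79 kJ/kg


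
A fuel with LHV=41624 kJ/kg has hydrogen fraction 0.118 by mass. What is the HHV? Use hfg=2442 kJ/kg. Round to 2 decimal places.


HHV = LHV + hfg * 9 * H
Water addition = 2442 * 9 * 0.118 = 2593.404 kJ/kg
HHV = 41624 + 2593.404 = 44217.40 kJ/kg


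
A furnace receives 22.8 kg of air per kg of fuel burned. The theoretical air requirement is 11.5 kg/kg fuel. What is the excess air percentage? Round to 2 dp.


Excess air = actual - stoichiometric = 22.8 - 11.5 = 11.30 kg/kg fuel
Excess air % = (excess / stoich) * 100 = (11.30 / 11.5) * 100 = 98.26%


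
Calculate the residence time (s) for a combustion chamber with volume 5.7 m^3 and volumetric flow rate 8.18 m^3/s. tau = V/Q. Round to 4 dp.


tau = V / Q_flow
tau = 5.7 / 8.18 = 0.6968 s


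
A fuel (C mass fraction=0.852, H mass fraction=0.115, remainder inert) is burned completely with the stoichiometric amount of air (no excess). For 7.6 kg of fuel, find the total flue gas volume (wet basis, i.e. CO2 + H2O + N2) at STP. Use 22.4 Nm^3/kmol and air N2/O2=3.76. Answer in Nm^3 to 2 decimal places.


Per kg fuel: CO2 = (C/12 kmol)*22.4 = (0.852/12)*22.4 = 1.59040 Nm^3
Per kg fuel: H2O = (H/2 kmol)*22.4 = (0.115/2)*22.4 = 1.28800 Nm^3
O2 needed per kg fuel = C/12 + H/4 = 0.852/12 + 0.115/4 = 0.09975000 kmol
Per kg fuel: N2 = O2*3.76*22.4 = 0.09975000*3.76*22.4 = 8.40134 Nm^3
Total per kg = 1.59040 + 1.28800 + 8.40134 = 11.27974 Nm^3
Total = 11.27974 * 7.6 = 85.73 Nm^3


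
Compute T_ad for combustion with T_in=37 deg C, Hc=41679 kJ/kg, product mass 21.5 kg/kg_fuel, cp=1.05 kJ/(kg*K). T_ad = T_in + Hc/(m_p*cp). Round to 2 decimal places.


T_ad = T_in + Hc / (m_p * cp)
Denominator = 21.5 * 1.05 = 22.5750
Temperature rise = 41679 / 22.5750 = 1846.25 K
T_ad = 37 + 1846.25 = 1883.25 deg C


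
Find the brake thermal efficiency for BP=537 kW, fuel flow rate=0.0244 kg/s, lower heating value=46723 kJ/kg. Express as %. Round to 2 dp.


eta_BTE = (BP / (mf * LHV)) * 100
Denominator = 0.0244 * 46723 = 1140.0412 kW
eta_BTE = (537 / 1140.0412) * 100 = 47.10%


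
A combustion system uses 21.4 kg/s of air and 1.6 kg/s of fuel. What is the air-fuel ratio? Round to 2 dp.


AFR = m_air / m_fuel
AFR = 21.4 / 1.6 = 13.38


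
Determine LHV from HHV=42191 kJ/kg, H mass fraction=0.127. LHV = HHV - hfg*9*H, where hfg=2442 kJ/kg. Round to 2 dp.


LHV = HHV - hfg * 9 * H
Water correction = 2442 * 9 * 0.127 = 2791.206 kJ/kg
LHV = 42191 - 2791.206 = 39399.79 kJ/kg


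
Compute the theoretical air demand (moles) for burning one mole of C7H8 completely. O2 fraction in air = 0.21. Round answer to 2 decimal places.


Balanced combustion: C7H8 + 9 O2 -> 7 CO2 + 4 H2O
O2 needed = C + H/4 = 7 + 8/4 = 9.00 moles
Air moles = O2 / 0.21 = 9.00 / 0.21 = 42.86 moles air


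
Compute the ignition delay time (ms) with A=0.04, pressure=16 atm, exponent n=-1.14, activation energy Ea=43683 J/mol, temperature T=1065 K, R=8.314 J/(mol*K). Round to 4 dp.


tau = A * P^n * exp(Ea/(R*T))
P^n = 16^(-1.14) = 0.04239389
Ea/(R*T) = 43683/(8.314*1065) = 4.933474
exp(Ea/(R*T)) = 138.861055
tau = 0.04 * 0.04239389 * 138.861055 = 0.2355 ms


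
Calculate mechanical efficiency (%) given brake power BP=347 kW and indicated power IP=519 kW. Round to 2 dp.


eta_mech = (BP / IP) * 100
Ratio = 347 / 519 = 0.6686
eta_mech = 0.6686 * 100 = 66.86%


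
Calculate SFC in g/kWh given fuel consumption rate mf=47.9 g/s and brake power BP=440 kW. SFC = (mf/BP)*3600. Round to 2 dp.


SFC = (mf / BP) * 3600
Rate = 47.9 / 440 = 0.108864 g/(s*kW)
SFC = 0.108864 * 3600 = 391.91 g/kWh


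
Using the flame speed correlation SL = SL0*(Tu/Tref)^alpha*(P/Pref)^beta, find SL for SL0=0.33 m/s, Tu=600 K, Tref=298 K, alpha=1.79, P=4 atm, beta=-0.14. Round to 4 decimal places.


SL = SL0 * (Tu/Tref)^alpha * (P/Pref)^beta
T ratio = 600/298 = 2.01342282
(T ratio)^alpha = 2.01342282^1.79 = 3.499803
(P/Pref)^beta = 4^(-0.14) = 0.823591
SL = 0.33 * 3.499803 * 0.823591 = 0.9512 m/s


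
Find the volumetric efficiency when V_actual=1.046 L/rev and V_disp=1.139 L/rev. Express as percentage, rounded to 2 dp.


eta_v = (V_actual / V_disp) * 100
Ratio = 1.046 / 1.139 = 0.9183
eta_v = 0.9183 * 100 = 91.83%


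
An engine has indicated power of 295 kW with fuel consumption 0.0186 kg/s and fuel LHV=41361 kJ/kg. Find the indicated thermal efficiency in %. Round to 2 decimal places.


eta_ith = (IP / (mf * LHV)) * 100
Denominator = 0.0186 * 41361 = 769.3146 kW
eta_ith = (295 / 769.3146) * 100 = 38.35%


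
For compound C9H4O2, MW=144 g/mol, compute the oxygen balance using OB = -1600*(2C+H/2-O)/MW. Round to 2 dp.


OB = -1600 * (2C + H/2 - O) / MW
Inner = 2*9 + 4/2 - 2 = 18.00
OB = -1600 * 18.00 / 144 = -200.00%
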